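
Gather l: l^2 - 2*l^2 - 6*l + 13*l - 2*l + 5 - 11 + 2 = -l^2 + 5*l - 4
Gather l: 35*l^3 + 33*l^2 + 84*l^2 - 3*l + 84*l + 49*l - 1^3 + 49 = 35*l^3 + 117*l^2 + 130*l + 48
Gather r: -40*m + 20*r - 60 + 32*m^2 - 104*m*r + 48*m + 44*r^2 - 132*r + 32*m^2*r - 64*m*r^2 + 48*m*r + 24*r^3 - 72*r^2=32*m^2 + 8*m + 24*r^3 + r^2*(-64*m - 28) + r*(32*m^2 - 56*m - 112) - 60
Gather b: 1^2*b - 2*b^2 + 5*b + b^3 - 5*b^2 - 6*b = b^3 - 7*b^2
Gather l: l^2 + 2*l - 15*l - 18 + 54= l^2 - 13*l + 36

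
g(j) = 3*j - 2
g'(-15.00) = 3.00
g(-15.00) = -47.00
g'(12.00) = 3.00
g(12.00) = 34.00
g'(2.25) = 3.00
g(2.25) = 4.75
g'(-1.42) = 3.00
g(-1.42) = -6.26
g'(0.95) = 3.00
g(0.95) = 0.85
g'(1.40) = 3.00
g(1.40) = 2.20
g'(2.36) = 3.00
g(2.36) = 5.08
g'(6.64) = 3.00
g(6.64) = 17.92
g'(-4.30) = 3.00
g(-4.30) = -14.90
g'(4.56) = 3.00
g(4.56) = 11.68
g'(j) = 3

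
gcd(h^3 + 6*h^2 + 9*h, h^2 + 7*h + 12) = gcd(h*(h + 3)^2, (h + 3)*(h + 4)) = h + 3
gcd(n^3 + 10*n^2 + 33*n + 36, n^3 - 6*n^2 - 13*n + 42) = n + 3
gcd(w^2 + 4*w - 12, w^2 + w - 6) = w - 2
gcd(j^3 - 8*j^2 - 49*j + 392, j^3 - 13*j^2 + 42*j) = j - 7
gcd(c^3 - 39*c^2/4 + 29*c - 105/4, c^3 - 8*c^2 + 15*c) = c^2 - 8*c + 15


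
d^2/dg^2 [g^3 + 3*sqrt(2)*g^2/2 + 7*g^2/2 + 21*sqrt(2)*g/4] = 6*g + 3*sqrt(2) + 7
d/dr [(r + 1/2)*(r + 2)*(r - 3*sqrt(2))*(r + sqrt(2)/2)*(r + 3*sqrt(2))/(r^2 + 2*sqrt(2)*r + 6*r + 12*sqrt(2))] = (12*r^6 + 36*sqrt(2)*r^5 + 116*r^5 + 136*r^4 + 341*sqrt(2)*r^4 - 584*r^3 + 268*sqrt(2)*r^3 - 2922*sqrt(2)*r^2 - 784*r^2 - 4248*sqrt(2)*r - 1632*r - 2016 - 648*sqrt(2))/(4*(r^4 + 4*sqrt(2)*r^3 + 12*r^3 + 44*r^2 + 48*sqrt(2)*r^2 + 96*r + 144*sqrt(2)*r + 288))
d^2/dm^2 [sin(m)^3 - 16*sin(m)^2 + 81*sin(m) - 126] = -9*sin(m)^3 + 64*sin(m)^2 - 75*sin(m) - 32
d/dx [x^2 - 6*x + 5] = 2*x - 6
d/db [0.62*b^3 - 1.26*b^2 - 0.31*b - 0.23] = 1.86*b^2 - 2.52*b - 0.31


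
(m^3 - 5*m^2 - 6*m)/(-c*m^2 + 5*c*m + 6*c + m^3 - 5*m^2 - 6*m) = -m/(c - m)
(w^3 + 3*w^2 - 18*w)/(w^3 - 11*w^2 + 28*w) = (w^2 + 3*w - 18)/(w^2 - 11*w + 28)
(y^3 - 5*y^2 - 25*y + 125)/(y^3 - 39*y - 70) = (y^2 - 10*y + 25)/(y^2 - 5*y - 14)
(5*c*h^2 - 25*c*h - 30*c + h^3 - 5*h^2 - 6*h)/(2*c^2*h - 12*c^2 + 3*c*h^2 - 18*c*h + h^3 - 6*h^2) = (5*c*h + 5*c + h^2 + h)/(2*c^2 + 3*c*h + h^2)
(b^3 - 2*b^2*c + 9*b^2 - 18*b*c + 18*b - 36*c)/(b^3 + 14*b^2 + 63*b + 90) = (b - 2*c)/(b + 5)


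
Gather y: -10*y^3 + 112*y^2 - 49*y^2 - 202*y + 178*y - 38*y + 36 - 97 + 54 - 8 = -10*y^3 + 63*y^2 - 62*y - 15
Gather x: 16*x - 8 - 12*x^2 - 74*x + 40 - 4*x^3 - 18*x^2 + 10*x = -4*x^3 - 30*x^2 - 48*x + 32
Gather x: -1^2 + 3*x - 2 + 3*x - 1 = 6*x - 4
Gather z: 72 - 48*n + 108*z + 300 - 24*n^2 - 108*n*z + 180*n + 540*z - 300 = -24*n^2 + 132*n + z*(648 - 108*n) + 72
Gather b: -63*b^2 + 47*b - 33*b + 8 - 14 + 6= -63*b^2 + 14*b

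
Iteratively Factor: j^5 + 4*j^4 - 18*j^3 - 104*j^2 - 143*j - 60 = (j - 5)*(j^4 + 9*j^3 + 27*j^2 + 31*j + 12) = (j - 5)*(j + 1)*(j^3 + 8*j^2 + 19*j + 12) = (j - 5)*(j + 1)^2*(j^2 + 7*j + 12) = (j - 5)*(j + 1)^2*(j + 4)*(j + 3)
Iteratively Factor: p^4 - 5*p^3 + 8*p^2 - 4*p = (p - 2)*(p^3 - 3*p^2 + 2*p) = p*(p - 2)*(p^2 - 3*p + 2) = p*(p - 2)*(p - 1)*(p - 2)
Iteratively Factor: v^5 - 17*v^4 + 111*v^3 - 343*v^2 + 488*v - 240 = (v - 1)*(v^4 - 16*v^3 + 95*v^2 - 248*v + 240) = (v - 3)*(v - 1)*(v^3 - 13*v^2 + 56*v - 80) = (v - 5)*(v - 3)*(v - 1)*(v^2 - 8*v + 16) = (v - 5)*(v - 4)*(v - 3)*(v - 1)*(v - 4)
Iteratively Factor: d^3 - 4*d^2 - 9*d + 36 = (d + 3)*(d^2 - 7*d + 12) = (d - 4)*(d + 3)*(d - 3)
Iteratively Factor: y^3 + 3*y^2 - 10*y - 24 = (y + 4)*(y^2 - y - 6) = (y - 3)*(y + 4)*(y + 2)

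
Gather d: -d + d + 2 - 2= 0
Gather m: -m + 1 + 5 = 6 - m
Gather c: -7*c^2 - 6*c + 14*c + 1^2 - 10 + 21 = -7*c^2 + 8*c + 12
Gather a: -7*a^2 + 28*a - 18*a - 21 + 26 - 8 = -7*a^2 + 10*a - 3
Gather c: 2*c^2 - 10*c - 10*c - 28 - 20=2*c^2 - 20*c - 48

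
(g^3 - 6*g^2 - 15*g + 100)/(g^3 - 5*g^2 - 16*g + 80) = (g - 5)/(g - 4)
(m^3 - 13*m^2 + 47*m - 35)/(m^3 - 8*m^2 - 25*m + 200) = (m^2 - 8*m + 7)/(m^2 - 3*m - 40)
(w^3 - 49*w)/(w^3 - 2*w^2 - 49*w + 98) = w/(w - 2)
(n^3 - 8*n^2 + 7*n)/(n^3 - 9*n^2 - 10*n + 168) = n*(n - 1)/(n^2 - 2*n - 24)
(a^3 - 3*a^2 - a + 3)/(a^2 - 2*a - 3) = a - 1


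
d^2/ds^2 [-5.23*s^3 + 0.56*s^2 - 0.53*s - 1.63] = 1.12 - 31.38*s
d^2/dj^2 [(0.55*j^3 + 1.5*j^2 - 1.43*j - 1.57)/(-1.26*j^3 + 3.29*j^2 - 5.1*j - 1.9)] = (-1.77635683940025e-15*j^7 - 9.32274*j^6 + 34.827408*j^5 + 67.977252*j^4 - 127.103982*j^3 + 33.178902*j^2 - 138.88908*j + 62.75614)/(2.000376*j^9 - 15.669612*j^8 + 65.205378*j^7 - 153.411209*j^6 + 216.66897*j^5 - 121.76493*j^4 - 44.9838*j^3 + 112.6263*j^2 + 55.233*j + 6.859)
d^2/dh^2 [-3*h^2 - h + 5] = -6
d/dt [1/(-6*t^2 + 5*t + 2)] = (12*t - 5)/(-6*t^2 + 5*t + 2)^2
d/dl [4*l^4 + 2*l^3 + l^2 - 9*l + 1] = 16*l^3 + 6*l^2 + 2*l - 9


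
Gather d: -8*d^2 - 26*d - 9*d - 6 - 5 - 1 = -8*d^2 - 35*d - 12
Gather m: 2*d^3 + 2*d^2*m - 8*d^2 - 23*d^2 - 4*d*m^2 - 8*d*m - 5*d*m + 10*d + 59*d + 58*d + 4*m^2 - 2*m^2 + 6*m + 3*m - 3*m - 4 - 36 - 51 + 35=2*d^3 - 31*d^2 + 127*d + m^2*(2 - 4*d) + m*(2*d^2 - 13*d + 6) - 56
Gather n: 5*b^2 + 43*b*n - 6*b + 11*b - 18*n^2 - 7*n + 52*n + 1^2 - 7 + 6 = 5*b^2 + 5*b - 18*n^2 + n*(43*b + 45)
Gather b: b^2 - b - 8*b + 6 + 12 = b^2 - 9*b + 18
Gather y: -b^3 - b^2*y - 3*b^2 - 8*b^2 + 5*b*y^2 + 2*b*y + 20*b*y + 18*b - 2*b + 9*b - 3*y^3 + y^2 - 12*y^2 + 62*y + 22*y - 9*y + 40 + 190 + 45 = -b^3 - 11*b^2 + 25*b - 3*y^3 + y^2*(5*b - 11) + y*(-b^2 + 22*b + 75) + 275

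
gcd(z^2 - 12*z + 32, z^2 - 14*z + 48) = z - 8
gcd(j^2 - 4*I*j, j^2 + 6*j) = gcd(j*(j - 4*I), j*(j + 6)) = j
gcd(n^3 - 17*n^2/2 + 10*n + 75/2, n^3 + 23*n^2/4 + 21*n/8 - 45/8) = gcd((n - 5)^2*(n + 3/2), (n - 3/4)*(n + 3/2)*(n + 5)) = n + 3/2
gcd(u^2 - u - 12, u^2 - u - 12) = u^2 - u - 12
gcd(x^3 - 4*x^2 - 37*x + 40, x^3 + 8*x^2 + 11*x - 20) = x^2 + 4*x - 5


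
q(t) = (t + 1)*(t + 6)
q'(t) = 2*t + 7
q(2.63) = 31.33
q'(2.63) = 12.26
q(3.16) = 38.11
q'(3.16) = 13.32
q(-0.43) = 3.17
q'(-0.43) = 6.14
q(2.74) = 32.69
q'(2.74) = 12.48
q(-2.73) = -5.66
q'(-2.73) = 1.54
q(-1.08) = -0.39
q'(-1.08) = 4.84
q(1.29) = 16.69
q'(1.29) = 9.58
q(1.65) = 20.27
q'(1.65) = 10.30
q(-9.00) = 24.00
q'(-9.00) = -11.00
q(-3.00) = -6.00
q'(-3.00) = 1.00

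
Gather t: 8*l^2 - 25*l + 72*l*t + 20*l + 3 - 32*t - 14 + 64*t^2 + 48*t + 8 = 8*l^2 - 5*l + 64*t^2 + t*(72*l + 16) - 3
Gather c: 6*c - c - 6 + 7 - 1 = 5*c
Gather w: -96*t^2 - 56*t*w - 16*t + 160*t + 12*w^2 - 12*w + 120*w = -96*t^2 + 144*t + 12*w^2 + w*(108 - 56*t)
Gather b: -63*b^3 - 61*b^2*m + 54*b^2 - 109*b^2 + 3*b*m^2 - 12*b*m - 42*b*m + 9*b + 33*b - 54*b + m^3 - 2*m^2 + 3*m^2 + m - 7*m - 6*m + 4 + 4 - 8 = -63*b^3 + b^2*(-61*m - 55) + b*(3*m^2 - 54*m - 12) + m^3 + m^2 - 12*m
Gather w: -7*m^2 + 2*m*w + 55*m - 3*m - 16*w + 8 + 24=-7*m^2 + 52*m + w*(2*m - 16) + 32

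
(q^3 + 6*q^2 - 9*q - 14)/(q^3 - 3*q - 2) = (q + 7)/(q + 1)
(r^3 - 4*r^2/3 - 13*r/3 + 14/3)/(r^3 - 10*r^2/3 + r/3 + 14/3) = (r^2 + r - 2)/(r^2 - r - 2)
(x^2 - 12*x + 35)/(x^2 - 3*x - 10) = (x - 7)/(x + 2)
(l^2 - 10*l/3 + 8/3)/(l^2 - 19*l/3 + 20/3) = (l - 2)/(l - 5)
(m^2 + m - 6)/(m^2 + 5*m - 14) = (m + 3)/(m + 7)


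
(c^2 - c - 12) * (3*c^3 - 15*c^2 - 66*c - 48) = 3*c^5 - 18*c^4 - 87*c^3 + 198*c^2 + 840*c + 576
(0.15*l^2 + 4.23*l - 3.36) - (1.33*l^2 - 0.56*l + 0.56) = -1.18*l^2 + 4.79*l - 3.92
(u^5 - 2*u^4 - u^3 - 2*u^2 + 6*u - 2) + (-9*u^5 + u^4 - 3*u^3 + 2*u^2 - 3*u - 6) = -8*u^5 - u^4 - 4*u^3 + 3*u - 8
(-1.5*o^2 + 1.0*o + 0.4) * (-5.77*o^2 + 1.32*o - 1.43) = 8.655*o^4 - 7.75*o^3 + 1.157*o^2 - 0.902*o - 0.572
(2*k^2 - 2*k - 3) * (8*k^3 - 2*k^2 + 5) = 16*k^5 - 20*k^4 - 20*k^3 + 16*k^2 - 10*k - 15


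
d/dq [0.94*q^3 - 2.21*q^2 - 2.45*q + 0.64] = 2.82*q^2 - 4.42*q - 2.45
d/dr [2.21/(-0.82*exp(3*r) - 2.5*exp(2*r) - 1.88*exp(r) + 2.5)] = (5.4366*exp(2*r) + 11.05*exp(r) + 4.1548)*exp(r)/(0.82*exp(3*r) + 2.5*exp(2*r) + 1.88*exp(r) - 2.5)^2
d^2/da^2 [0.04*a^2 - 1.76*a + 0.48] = 0.0800000000000000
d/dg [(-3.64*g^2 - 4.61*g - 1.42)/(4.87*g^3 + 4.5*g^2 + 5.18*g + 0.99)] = (17.7268*g^4 + 44.9014*g^3 + 22.636*g^2 + 5.5728*g + 2.7917)/(23.7169*g^6 + 43.83*g^5 + 70.7032*g^4 + 56.2626*g^3 + 35.7424*g^2 + 10.2564*g + 0.9801)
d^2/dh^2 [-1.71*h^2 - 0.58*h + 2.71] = -3.42000000000000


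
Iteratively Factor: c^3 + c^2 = (c)*(c^2 + c) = c^2*(c + 1)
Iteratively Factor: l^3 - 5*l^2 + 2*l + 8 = (l - 2)*(l^2 - 3*l - 4) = (l - 2)*(l + 1)*(l - 4)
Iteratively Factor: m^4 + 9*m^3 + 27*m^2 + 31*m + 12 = (m + 4)*(m^3 + 5*m^2 + 7*m + 3) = (m + 3)*(m + 4)*(m^2 + 2*m + 1) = (m + 1)*(m + 3)*(m + 4)*(m + 1)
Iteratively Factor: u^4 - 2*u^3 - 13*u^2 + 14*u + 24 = (u - 4)*(u^3 + 2*u^2 - 5*u - 6) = (u - 4)*(u - 2)*(u^2 + 4*u + 3) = (u - 4)*(u - 2)*(u + 1)*(u + 3)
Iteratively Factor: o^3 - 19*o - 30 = (o + 2)*(o^2 - 2*o - 15) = (o - 5)*(o + 2)*(o + 3)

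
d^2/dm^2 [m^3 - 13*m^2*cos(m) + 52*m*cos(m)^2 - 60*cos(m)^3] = 13*m^2*cos(m) + 52*m*sin(m) - 104*m*cos(2*m) + 6*m - 104*sin(2*m) + 19*cos(m) + 135*cos(3*m)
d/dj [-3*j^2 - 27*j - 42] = -6*j - 27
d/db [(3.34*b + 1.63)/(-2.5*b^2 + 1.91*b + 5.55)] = (8.35*b^2 + 8.15*b + 15.4237)/(6.25*b^4 - 9.55*b^3 - 24.1019*b^2 + 21.201*b + 30.8025)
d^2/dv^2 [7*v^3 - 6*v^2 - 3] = 42*v - 12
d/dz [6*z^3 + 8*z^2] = 2*z*(9*z + 8)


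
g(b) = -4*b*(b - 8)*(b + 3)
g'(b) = -4*b*(b - 8) - 4*b*(b + 3) - 4*(b - 8)*(b + 3)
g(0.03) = 2.90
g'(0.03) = 97.19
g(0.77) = 83.95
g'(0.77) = 119.69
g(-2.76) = -28.51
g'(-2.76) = -105.81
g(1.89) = 225.88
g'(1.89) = 128.73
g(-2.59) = -44.98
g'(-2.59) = -88.10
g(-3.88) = 162.25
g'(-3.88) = -239.85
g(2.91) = 350.15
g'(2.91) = 110.78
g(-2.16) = -73.74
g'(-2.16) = -46.39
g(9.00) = -432.00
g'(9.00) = -516.00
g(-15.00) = 16560.00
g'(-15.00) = -3204.00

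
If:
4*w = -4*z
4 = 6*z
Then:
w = -2/3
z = 2/3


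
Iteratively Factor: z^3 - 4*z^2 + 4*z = (z - 2)*(z^2 - 2*z) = (z - 2)^2*(z)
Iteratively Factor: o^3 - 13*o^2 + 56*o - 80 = (o - 4)*(o^2 - 9*o + 20) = (o - 5)*(o - 4)*(o - 4)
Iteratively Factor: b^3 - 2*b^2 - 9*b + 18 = (b - 3)*(b^2 + b - 6) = (b - 3)*(b - 2)*(b + 3)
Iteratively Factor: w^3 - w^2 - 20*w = (w)*(w^2 - w - 20) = w*(w + 4)*(w - 5)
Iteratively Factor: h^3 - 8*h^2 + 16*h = (h - 4)*(h^2 - 4*h) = h*(h - 4)*(h - 4)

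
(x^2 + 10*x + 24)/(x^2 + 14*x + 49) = (x^2 + 10*x + 24)/(x^2 + 14*x + 49)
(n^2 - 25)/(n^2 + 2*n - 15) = (n - 5)/(n - 3)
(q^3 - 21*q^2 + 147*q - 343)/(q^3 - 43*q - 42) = (q^2 - 14*q + 49)/(q^2 + 7*q + 6)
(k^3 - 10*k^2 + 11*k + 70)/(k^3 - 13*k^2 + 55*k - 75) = (k^2 - 5*k - 14)/(k^2 - 8*k + 15)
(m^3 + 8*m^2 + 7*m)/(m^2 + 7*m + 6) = m*(m + 7)/(m + 6)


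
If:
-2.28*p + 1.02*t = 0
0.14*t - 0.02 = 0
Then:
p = 0.06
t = 0.14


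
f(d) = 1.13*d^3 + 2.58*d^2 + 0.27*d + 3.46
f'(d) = 3.39*d^2 + 5.16*d + 0.27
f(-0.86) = 4.42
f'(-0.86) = -1.66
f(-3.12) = -6.59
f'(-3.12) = 17.17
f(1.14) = 8.79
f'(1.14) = 10.56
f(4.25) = 137.95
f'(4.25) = 83.43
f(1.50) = 13.48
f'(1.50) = 15.64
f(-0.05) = 3.45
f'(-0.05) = 0.02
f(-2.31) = 2.67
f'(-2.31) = 6.44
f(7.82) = 703.72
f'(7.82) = 247.93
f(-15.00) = -3233.84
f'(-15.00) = 685.62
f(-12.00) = -1580.90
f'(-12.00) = 426.51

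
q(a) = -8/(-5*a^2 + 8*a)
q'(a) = -8*(10*a - 8)/(-5*a^2 + 8*a)^2 = 16*(4 - 5*a)/(a^2*(5*a - 8)^2)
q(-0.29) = 2.92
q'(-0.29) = 11.61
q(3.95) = 0.17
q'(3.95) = -0.12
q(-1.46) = 0.36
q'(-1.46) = 0.36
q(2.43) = 0.79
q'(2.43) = -1.28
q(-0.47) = 1.64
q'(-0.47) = 4.29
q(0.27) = -4.46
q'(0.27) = 13.15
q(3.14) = 0.33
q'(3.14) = -0.32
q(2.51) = 0.70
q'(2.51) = -1.05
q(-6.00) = 0.04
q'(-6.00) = 0.01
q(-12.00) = 0.01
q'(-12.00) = 0.00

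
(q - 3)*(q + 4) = q^2 + q - 12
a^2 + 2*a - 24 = (a - 4)*(a + 6)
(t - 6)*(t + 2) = t^2 - 4*t - 12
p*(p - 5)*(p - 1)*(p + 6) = p^4 - 31*p^2 + 30*p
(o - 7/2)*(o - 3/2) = o^2 - 5*o + 21/4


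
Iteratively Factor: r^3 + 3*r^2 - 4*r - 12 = (r + 3)*(r^2 - 4) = (r + 2)*(r + 3)*(r - 2)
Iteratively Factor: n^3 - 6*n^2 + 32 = (n - 4)*(n^2 - 2*n - 8) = (n - 4)*(n + 2)*(n - 4)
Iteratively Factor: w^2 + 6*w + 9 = (w + 3)*(w + 3)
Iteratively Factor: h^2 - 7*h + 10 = (h - 2)*(h - 5)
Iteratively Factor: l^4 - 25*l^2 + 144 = (l + 4)*(l^3 - 4*l^2 - 9*l + 36) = (l - 4)*(l + 4)*(l^2 - 9) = (l - 4)*(l + 3)*(l + 4)*(l - 3)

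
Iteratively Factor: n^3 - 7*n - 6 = (n + 1)*(n^2 - n - 6) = (n - 3)*(n + 1)*(n + 2)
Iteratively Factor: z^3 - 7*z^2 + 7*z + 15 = (z - 5)*(z^2 - 2*z - 3) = (z - 5)*(z - 3)*(z + 1)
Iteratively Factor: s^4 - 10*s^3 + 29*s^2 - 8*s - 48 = (s - 4)*(s^3 - 6*s^2 + 5*s + 12) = (s - 4)*(s + 1)*(s^2 - 7*s + 12) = (s - 4)^2*(s + 1)*(s - 3)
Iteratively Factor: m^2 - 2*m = (m - 2)*(m)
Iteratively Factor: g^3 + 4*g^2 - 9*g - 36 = (g - 3)*(g^2 + 7*g + 12) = (g - 3)*(g + 3)*(g + 4)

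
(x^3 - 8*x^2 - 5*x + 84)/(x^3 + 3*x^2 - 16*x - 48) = (x - 7)/(x + 4)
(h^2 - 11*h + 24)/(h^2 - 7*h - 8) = (h - 3)/(h + 1)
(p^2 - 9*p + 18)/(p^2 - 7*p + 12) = (p - 6)/(p - 4)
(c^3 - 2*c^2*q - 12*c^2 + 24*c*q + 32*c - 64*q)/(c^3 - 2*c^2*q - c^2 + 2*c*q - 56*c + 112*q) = (c - 4)/(c + 7)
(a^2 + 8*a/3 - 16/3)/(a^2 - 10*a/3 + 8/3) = (a + 4)/(a - 2)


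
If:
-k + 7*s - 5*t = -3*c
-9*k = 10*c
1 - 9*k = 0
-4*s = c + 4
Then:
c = -1/10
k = 1/9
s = -39/40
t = -521/360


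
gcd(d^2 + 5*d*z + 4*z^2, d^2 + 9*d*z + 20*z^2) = d + 4*z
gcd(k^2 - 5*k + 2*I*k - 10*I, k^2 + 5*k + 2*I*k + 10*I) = k + 2*I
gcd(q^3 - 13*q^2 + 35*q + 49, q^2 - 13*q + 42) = q - 7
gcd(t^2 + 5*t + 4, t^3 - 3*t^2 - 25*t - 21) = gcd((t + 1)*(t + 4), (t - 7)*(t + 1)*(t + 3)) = t + 1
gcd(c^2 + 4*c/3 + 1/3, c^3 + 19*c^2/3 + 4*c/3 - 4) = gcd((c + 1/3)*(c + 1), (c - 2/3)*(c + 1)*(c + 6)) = c + 1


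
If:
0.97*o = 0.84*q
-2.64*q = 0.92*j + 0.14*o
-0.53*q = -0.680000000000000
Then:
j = -3.85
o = 1.11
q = 1.28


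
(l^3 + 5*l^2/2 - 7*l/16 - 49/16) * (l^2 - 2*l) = l^5 + l^4/2 - 87*l^3/16 - 35*l^2/16 + 49*l/8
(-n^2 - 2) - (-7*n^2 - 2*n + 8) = 6*n^2 + 2*n - 10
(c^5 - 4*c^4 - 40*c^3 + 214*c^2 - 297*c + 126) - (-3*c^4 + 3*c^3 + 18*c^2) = c^5 - c^4 - 43*c^3 + 196*c^2 - 297*c + 126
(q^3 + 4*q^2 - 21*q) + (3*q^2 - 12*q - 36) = q^3 + 7*q^2 - 33*q - 36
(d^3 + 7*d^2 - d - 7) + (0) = d^3 + 7*d^2 - d - 7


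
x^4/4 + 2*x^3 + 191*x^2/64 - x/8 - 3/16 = (x/4 + 1/2)*(x - 1/4)*(x + 1/4)*(x + 6)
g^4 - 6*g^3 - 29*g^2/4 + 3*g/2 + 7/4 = (g - 7)*(g - 1/2)*(g + 1/2)*(g + 1)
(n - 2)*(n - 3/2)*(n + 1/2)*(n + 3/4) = n^4 - 9*n^3/4 - n^2 + 39*n/16 + 9/8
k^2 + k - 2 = (k - 1)*(k + 2)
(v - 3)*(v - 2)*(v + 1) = v^3 - 4*v^2 + v + 6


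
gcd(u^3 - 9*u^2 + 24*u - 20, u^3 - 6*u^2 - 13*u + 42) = u - 2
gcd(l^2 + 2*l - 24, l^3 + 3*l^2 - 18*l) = l + 6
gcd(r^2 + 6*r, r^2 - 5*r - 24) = 1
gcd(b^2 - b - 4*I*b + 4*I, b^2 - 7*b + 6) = b - 1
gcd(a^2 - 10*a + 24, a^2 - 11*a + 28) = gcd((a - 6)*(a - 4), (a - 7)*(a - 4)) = a - 4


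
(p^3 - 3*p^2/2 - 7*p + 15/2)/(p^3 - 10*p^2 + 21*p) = (2*p^2 + 3*p - 5)/(2*p*(p - 7))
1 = 1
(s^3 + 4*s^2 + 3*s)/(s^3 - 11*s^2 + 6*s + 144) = s*(s + 1)/(s^2 - 14*s + 48)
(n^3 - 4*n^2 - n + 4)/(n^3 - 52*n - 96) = (-n^3 + 4*n^2 + n - 4)/(-n^3 + 52*n + 96)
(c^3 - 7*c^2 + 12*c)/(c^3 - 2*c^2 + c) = (c^2 - 7*c + 12)/(c^2 - 2*c + 1)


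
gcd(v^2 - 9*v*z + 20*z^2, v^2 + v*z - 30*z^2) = -v + 5*z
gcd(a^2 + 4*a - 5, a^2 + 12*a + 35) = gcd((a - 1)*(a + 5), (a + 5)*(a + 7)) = a + 5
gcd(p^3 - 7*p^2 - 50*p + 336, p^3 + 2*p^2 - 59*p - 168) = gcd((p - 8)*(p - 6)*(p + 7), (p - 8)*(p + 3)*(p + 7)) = p^2 - p - 56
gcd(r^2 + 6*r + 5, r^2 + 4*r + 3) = r + 1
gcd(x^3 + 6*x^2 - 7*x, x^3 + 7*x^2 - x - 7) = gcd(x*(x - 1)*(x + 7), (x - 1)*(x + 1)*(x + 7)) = x^2 + 6*x - 7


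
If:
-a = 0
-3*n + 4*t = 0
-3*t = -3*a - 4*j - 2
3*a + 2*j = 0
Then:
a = 0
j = 0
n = 8/9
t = 2/3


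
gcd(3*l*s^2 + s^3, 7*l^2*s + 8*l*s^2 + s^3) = s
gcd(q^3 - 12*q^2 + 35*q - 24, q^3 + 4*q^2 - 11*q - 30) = q - 3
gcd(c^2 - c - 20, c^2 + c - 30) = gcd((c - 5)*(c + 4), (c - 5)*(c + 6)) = c - 5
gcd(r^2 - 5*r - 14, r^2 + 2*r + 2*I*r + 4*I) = r + 2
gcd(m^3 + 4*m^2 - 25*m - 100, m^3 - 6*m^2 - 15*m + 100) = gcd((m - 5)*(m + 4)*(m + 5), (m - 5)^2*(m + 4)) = m^2 - m - 20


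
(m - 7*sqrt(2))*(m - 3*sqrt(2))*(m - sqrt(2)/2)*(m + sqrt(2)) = m^4 - 19*sqrt(2)*m^3/2 + 31*m^2 + 31*sqrt(2)*m - 42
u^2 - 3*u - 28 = (u - 7)*(u + 4)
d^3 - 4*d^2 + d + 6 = (d - 3)*(d - 2)*(d + 1)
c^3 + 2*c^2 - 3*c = c*(c - 1)*(c + 3)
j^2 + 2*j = j*(j + 2)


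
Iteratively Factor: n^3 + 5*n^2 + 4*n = (n + 1)*(n^2 + 4*n) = (n + 1)*(n + 4)*(n)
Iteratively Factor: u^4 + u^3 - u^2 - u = (u + 1)*(u^3 - u) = (u - 1)*(u + 1)*(u^2 + u) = (u - 1)*(u + 1)^2*(u)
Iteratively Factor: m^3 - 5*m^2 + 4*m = (m)*(m^2 - 5*m + 4) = m*(m - 4)*(m - 1)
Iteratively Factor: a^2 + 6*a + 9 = (a + 3)*(a + 3)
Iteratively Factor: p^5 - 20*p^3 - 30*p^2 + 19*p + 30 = (p + 3)*(p^4 - 3*p^3 - 11*p^2 + 3*p + 10) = (p + 2)*(p + 3)*(p^3 - 5*p^2 - p + 5) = (p - 1)*(p + 2)*(p + 3)*(p^2 - 4*p - 5) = (p - 5)*(p - 1)*(p + 2)*(p + 3)*(p + 1)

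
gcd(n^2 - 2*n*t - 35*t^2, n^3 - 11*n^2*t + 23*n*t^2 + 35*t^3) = -n + 7*t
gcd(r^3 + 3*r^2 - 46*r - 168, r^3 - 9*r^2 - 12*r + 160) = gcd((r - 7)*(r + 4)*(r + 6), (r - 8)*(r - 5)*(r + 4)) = r + 4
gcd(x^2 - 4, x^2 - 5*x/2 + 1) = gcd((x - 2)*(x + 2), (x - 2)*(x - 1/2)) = x - 2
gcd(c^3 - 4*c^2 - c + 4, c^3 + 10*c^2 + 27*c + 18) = c + 1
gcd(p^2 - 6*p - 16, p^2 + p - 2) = p + 2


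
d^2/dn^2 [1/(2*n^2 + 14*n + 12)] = (-n^2 - 7*n + (2*n + 7)^2 - 6)/(n^2 + 7*n + 6)^3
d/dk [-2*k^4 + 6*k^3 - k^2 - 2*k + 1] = -8*k^3 + 18*k^2 - 2*k - 2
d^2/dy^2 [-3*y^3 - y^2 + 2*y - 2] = -18*y - 2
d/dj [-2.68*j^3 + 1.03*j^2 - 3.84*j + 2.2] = -8.04*j^2 + 2.06*j - 3.84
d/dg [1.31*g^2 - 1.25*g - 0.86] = 2.62*g - 1.25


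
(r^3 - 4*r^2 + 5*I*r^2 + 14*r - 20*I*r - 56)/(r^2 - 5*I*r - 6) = (r^2 + r*(-4 + 7*I) - 28*I)/(r - 3*I)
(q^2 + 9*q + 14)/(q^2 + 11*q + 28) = (q + 2)/(q + 4)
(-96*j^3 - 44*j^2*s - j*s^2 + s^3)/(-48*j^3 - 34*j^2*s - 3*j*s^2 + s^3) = (4*j + s)/(2*j + s)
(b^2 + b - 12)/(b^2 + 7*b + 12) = (b - 3)/(b + 3)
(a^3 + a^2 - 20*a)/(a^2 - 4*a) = a + 5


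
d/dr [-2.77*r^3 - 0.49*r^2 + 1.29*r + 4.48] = -8.31*r^2 - 0.98*r + 1.29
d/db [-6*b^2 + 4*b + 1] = 4 - 12*b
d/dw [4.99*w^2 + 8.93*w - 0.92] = 9.98*w + 8.93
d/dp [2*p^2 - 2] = 4*p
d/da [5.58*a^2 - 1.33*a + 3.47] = 11.16*a - 1.33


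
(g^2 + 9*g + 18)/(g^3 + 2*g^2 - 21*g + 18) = (g + 3)/(g^2 - 4*g + 3)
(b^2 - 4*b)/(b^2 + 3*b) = (b - 4)/(b + 3)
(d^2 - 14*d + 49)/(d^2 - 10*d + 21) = (d - 7)/(d - 3)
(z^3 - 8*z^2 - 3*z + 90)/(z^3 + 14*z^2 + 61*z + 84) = (z^2 - 11*z + 30)/(z^2 + 11*z + 28)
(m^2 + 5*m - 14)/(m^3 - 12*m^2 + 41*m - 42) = (m + 7)/(m^2 - 10*m + 21)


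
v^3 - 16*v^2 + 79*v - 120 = (v - 8)*(v - 5)*(v - 3)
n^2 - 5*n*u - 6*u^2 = (n - 6*u)*(n + u)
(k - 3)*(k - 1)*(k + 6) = k^3 + 2*k^2 - 21*k + 18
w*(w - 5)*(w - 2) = w^3 - 7*w^2 + 10*w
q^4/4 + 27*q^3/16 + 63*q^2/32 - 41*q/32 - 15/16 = (q/4 + 1/2)*(q - 3/4)*(q + 1/2)*(q + 5)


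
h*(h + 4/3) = h^2 + 4*h/3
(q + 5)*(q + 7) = q^2 + 12*q + 35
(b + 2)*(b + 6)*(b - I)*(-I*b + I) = -I*b^4 - b^3 - 7*I*b^3 - 7*b^2 - 4*I*b^2 - 4*b + 12*I*b + 12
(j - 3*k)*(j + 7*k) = j^2 + 4*j*k - 21*k^2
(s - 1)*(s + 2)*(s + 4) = s^3 + 5*s^2 + 2*s - 8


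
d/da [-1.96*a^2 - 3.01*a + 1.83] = -3.92*a - 3.01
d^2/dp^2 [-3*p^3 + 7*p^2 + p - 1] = 14 - 18*p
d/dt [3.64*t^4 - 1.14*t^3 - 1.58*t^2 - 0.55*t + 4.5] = 14.56*t^3 - 3.42*t^2 - 3.16*t - 0.55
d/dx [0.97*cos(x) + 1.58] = -0.97*sin(x)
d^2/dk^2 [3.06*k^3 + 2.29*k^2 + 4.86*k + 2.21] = 18.36*k + 4.58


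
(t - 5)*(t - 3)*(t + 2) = t^3 - 6*t^2 - t + 30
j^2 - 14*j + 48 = (j - 8)*(j - 6)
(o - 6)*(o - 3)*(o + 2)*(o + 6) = o^4 - o^3 - 42*o^2 + 36*o + 216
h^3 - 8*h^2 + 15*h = h*(h - 5)*(h - 3)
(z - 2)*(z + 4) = z^2 + 2*z - 8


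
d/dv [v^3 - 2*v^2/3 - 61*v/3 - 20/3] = 3*v^2 - 4*v/3 - 61/3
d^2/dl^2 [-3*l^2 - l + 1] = -6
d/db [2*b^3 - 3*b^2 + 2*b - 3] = 6*b^2 - 6*b + 2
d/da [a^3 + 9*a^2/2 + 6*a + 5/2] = 3*a^2 + 9*a + 6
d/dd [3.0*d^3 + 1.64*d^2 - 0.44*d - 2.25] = 9.0*d^2 + 3.28*d - 0.44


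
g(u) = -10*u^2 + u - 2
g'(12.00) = -239.00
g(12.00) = -1430.00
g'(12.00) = -239.00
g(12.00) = -1430.00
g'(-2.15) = 44.00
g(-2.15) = -50.38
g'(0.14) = -1.80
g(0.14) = -2.06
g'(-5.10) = 103.00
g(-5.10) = -267.20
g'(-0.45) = 10.00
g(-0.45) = -4.48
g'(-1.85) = 38.00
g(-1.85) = -38.08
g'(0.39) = -6.80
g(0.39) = -3.13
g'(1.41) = -27.20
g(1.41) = -20.47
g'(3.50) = -69.00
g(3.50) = -121.00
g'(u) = 1 - 20*u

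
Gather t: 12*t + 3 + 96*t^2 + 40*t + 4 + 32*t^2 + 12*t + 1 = 128*t^2 + 64*t + 8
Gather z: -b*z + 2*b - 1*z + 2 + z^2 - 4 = 2*b + z^2 + z*(-b - 1) - 2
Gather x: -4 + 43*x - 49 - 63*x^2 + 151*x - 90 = -63*x^2 + 194*x - 143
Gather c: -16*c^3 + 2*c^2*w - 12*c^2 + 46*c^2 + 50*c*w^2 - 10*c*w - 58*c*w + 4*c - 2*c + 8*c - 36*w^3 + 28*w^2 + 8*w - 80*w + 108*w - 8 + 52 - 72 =-16*c^3 + c^2*(2*w + 34) + c*(50*w^2 - 68*w + 10) - 36*w^3 + 28*w^2 + 36*w - 28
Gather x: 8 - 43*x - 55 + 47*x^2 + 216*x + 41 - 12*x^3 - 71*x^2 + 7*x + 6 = -12*x^3 - 24*x^2 + 180*x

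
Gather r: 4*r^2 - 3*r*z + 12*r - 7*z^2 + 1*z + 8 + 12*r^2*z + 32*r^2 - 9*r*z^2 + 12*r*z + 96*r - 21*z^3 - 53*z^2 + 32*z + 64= r^2*(12*z + 36) + r*(-9*z^2 + 9*z + 108) - 21*z^3 - 60*z^2 + 33*z + 72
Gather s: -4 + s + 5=s + 1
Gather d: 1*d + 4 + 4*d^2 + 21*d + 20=4*d^2 + 22*d + 24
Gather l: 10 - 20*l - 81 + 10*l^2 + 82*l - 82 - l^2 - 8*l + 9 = 9*l^2 + 54*l - 144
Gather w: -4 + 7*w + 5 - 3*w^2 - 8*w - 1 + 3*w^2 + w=0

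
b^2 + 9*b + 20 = (b + 4)*(b + 5)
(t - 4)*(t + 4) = t^2 - 16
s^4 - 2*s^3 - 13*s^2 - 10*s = s*(s - 5)*(s + 1)*(s + 2)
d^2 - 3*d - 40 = (d - 8)*(d + 5)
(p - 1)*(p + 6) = p^2 + 5*p - 6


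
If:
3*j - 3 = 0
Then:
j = 1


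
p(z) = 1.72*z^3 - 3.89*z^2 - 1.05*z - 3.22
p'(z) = 5.16*z^2 - 7.78*z - 1.05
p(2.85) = 2.01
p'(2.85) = 18.69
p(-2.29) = -41.87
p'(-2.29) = 43.83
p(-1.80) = -23.96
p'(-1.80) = 29.67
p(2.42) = -4.17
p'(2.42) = 10.34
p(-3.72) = -141.69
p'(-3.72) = 99.30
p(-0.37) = -3.45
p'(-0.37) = 2.54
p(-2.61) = -57.56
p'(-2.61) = 54.41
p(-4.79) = -276.47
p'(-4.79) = 154.61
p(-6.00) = -508.48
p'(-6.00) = 231.39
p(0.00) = -3.22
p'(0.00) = -1.05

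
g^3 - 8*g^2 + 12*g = g*(g - 6)*(g - 2)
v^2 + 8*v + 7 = (v + 1)*(v + 7)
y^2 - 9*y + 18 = (y - 6)*(y - 3)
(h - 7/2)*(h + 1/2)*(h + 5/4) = h^3 - 7*h^2/4 - 11*h/2 - 35/16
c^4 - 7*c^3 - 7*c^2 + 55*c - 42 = (c - 7)*(c - 2)*(c - 1)*(c + 3)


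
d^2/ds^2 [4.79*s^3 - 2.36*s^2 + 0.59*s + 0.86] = 28.74*s - 4.72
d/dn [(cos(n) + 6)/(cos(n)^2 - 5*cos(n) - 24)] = (cos(n)^2 + 12*cos(n) - 6)*sin(n)/(sin(n)^2 + 5*cos(n) + 23)^2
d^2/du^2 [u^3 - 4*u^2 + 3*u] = 6*u - 8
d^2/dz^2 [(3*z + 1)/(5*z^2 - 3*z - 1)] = 2*((4 - 45*z)*(-5*z^2 + 3*z + 1) - (3*z + 1)*(10*z - 3)^2)/(-5*z^2 + 3*z + 1)^3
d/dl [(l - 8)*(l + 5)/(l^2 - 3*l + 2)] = 42*(2*l - 3)/(l^4 - 6*l^3 + 13*l^2 - 12*l + 4)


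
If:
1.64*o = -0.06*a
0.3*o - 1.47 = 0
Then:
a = -133.93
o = 4.90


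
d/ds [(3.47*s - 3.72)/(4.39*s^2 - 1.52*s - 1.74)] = (-15.2333*s^2 + 32.6616*s - 11.6922)/(19.2721*s^4 - 13.3456*s^3 - 12.9668*s^2 + 5.2896*s + 3.0276)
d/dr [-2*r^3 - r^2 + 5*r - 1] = -6*r^2 - 2*r + 5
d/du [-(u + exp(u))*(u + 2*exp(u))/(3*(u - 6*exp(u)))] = (-9*u^2*exp(u) - u^2 - 4*u*exp(2*u) + 12*u*exp(u) + 12*exp(3*u) + 20*exp(2*u))/(3*(u^2 - 12*u*exp(u) + 36*exp(2*u)))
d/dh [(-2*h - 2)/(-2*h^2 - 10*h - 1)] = 2*(2*h^2 + 10*h - 2*(h + 1)*(2*h + 5) + 1)/(2*h^2 + 10*h + 1)^2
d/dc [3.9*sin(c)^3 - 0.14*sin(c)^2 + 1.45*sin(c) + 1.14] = (11.7*sin(c)^2 - 0.28*sin(c) + 1.45)*cos(c)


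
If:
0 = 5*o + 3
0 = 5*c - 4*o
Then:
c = -12/25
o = -3/5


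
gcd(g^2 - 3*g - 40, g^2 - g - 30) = g + 5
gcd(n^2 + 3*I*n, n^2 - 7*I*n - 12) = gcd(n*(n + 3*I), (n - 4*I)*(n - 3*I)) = 1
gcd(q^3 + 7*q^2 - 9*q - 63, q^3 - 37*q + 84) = q^2 + 4*q - 21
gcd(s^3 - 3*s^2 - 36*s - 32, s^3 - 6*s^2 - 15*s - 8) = s^2 - 7*s - 8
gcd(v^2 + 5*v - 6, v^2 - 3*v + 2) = v - 1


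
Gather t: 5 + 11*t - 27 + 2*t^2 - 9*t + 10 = 2*t^2 + 2*t - 12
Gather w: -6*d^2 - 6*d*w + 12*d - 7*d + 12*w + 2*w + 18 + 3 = -6*d^2 + 5*d + w*(14 - 6*d) + 21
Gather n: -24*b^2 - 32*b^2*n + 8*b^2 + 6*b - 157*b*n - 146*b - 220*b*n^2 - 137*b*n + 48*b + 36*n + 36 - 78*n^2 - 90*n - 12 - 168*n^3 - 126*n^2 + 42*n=-16*b^2 - 92*b - 168*n^3 + n^2*(-220*b - 204) + n*(-32*b^2 - 294*b - 12) + 24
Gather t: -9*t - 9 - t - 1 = -10*t - 10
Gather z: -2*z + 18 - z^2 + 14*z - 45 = -z^2 + 12*z - 27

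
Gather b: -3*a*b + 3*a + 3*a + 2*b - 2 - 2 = 6*a + b*(2 - 3*a) - 4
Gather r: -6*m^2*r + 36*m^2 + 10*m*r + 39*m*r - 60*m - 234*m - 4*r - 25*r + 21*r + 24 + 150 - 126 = 36*m^2 - 294*m + r*(-6*m^2 + 49*m - 8) + 48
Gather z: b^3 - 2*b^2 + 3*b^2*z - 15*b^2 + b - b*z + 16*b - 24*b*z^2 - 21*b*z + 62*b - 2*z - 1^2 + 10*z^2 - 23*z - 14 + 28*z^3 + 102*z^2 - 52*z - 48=b^3 - 17*b^2 + 79*b + 28*z^3 + z^2*(112 - 24*b) + z*(3*b^2 - 22*b - 77) - 63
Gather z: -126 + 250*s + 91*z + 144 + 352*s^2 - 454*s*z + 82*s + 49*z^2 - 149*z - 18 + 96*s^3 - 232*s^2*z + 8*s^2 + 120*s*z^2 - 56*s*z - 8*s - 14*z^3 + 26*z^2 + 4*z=96*s^3 + 360*s^2 + 324*s - 14*z^3 + z^2*(120*s + 75) + z*(-232*s^2 - 510*s - 54)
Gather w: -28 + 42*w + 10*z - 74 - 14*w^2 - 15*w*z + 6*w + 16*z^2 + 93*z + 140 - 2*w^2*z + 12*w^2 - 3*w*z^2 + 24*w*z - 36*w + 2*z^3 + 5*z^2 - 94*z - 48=w^2*(-2*z - 2) + w*(-3*z^2 + 9*z + 12) + 2*z^3 + 21*z^2 + 9*z - 10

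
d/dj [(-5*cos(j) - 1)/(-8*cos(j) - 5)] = -17*sin(j)/(8*cos(j) + 5)^2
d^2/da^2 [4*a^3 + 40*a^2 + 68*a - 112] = 24*a + 80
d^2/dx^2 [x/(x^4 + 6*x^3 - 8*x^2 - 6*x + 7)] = 12*(x^5 + 10*x^4 + 33*x^3 + 35*x^2 + 42*x + 7)/(x^10 + 20*x^9 + 123*x^8 + 136*x^7 - 718*x^6 - 528*x^5 + 1406*x^4 + 568*x^3 - 1155*x^2 - 196*x + 343)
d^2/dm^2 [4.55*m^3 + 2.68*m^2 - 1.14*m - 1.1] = 27.3*m + 5.36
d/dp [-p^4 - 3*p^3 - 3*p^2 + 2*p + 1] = -4*p^3 - 9*p^2 - 6*p + 2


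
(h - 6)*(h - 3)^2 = h^3 - 12*h^2 + 45*h - 54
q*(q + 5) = q^2 + 5*q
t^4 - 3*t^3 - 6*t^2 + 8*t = t*(t - 4)*(t - 1)*(t + 2)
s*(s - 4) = s^2 - 4*s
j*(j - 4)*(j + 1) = j^3 - 3*j^2 - 4*j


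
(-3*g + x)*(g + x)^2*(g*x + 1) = -3*g^4*x - 5*g^3*x^2 - 3*g^3 - g^2*x^3 - 5*g^2*x + g*x^4 - g*x^2 + x^3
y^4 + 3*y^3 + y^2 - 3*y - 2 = (y - 1)*(y + 1)^2*(y + 2)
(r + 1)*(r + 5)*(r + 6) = r^3 + 12*r^2 + 41*r + 30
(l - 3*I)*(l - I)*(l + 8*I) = l^3 + 4*I*l^2 + 29*l - 24*I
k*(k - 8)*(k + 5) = k^3 - 3*k^2 - 40*k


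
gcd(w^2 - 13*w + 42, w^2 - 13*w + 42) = w^2 - 13*w + 42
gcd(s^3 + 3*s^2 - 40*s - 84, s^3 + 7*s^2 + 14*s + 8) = s + 2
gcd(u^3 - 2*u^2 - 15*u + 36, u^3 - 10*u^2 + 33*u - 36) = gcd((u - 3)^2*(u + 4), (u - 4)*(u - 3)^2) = u^2 - 6*u + 9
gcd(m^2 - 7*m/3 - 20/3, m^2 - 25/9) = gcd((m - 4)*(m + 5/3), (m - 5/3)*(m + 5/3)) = m + 5/3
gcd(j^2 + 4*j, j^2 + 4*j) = j^2 + 4*j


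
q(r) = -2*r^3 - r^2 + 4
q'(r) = -6*r^2 - 2*r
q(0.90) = 1.73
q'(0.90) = -6.66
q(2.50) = -33.50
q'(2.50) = -42.50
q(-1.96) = 15.22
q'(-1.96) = -19.13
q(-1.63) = 10.00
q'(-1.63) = -12.68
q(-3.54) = 80.19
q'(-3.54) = -68.11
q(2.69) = -42.17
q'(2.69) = -48.80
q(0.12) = 3.98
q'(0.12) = -0.33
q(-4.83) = 206.03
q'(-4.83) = -130.31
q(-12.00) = 3316.00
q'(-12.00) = -840.00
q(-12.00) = 3316.00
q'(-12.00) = -840.00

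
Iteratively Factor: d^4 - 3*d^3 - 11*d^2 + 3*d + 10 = (d - 5)*(d^3 + 2*d^2 - d - 2) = (d - 5)*(d - 1)*(d^2 + 3*d + 2) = (d - 5)*(d - 1)*(d + 1)*(d + 2)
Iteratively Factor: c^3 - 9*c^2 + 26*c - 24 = (c - 2)*(c^2 - 7*c + 12) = (c - 3)*(c - 2)*(c - 4)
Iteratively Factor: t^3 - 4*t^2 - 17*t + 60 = (t - 5)*(t^2 + t - 12) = (t - 5)*(t - 3)*(t + 4)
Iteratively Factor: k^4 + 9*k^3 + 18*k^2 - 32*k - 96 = (k + 3)*(k^3 + 6*k^2 - 32) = (k + 3)*(k + 4)*(k^2 + 2*k - 8) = (k + 3)*(k + 4)^2*(k - 2)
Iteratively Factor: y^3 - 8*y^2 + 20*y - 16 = (y - 4)*(y^2 - 4*y + 4) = (y - 4)*(y - 2)*(y - 2)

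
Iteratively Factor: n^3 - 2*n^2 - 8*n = (n - 4)*(n^2 + 2*n) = n*(n - 4)*(n + 2)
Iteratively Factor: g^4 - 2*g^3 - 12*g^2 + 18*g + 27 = (g + 3)*(g^3 - 5*g^2 + 3*g + 9) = (g + 1)*(g + 3)*(g^2 - 6*g + 9) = (g - 3)*(g + 1)*(g + 3)*(g - 3)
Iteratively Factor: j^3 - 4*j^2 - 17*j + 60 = (j - 3)*(j^2 - j - 20) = (j - 5)*(j - 3)*(j + 4)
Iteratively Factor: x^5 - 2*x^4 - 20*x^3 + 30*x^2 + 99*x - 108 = (x - 3)*(x^4 + x^3 - 17*x^2 - 21*x + 36) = (x - 3)*(x - 1)*(x^3 + 2*x^2 - 15*x - 36) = (x - 4)*(x - 3)*(x - 1)*(x^2 + 6*x + 9) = (x - 4)*(x - 3)*(x - 1)*(x + 3)*(x + 3)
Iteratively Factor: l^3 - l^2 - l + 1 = (l + 1)*(l^2 - 2*l + 1) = (l - 1)*(l + 1)*(l - 1)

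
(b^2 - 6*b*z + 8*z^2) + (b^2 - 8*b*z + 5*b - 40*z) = 2*b^2 - 14*b*z + 5*b + 8*z^2 - 40*z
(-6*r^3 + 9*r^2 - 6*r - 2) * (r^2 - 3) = -6*r^5 + 9*r^4 + 12*r^3 - 29*r^2 + 18*r + 6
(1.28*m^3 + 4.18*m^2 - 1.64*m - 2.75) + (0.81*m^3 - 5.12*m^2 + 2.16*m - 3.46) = 2.09*m^3 - 0.94*m^2 + 0.52*m - 6.21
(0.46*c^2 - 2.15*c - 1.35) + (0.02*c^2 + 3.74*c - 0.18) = 0.48*c^2 + 1.59*c - 1.53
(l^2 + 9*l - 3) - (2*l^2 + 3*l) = -l^2 + 6*l - 3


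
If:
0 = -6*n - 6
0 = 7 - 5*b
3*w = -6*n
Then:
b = 7/5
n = -1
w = 2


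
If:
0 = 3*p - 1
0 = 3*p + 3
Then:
No Solution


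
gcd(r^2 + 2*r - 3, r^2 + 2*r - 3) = r^2 + 2*r - 3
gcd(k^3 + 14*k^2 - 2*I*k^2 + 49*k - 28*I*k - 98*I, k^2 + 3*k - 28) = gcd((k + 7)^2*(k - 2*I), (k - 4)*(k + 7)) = k + 7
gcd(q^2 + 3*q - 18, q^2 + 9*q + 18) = q + 6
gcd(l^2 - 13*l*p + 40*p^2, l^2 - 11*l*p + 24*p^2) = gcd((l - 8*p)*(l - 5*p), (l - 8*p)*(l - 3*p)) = -l + 8*p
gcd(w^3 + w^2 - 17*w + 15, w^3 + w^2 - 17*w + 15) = w^3 + w^2 - 17*w + 15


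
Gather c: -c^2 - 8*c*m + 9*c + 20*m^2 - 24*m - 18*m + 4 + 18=-c^2 + c*(9 - 8*m) + 20*m^2 - 42*m + 22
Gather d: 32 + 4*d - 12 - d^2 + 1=-d^2 + 4*d + 21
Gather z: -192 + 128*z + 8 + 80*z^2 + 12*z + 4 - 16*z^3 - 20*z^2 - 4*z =-16*z^3 + 60*z^2 + 136*z - 180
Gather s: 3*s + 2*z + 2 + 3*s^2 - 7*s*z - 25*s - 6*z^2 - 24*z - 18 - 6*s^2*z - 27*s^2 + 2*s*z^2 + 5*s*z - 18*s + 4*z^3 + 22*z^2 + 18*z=s^2*(-6*z - 24) + s*(2*z^2 - 2*z - 40) + 4*z^3 + 16*z^2 - 4*z - 16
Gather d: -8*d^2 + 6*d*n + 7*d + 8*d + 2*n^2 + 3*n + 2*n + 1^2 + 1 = -8*d^2 + d*(6*n + 15) + 2*n^2 + 5*n + 2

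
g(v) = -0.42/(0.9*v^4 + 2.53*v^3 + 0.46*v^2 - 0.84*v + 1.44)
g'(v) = -0.42*(-3.6*v^3 - 7.59*v^2 - 0.92*v + 0.84)/(0.9*v^4 + 2.53*v^3 + 0.46*v^2 - 0.84*v + 1.44)^2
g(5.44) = -0.00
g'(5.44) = 0.00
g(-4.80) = -0.00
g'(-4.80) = -0.00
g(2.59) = -0.00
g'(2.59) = 0.01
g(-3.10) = -0.03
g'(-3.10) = -0.06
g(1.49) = -0.03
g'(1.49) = 0.06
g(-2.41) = -0.39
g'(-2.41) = -3.35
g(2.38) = -0.01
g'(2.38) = 0.01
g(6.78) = -0.00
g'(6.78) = 0.00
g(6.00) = -0.00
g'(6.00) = 0.00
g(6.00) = -0.00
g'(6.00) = 0.00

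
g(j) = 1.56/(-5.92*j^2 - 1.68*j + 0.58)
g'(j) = 1.56*(11.84*j + 1.68)/(-5.92*j^2 - 1.68*j + 0.58)^2 = (18.4704*j + 2.6208)/(5.92*j^2 + 1.68*j - 0.58)^2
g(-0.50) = -26.00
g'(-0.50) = -1837.33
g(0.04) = 3.10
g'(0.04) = 13.26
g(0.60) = -0.61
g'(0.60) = 2.09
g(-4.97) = -0.01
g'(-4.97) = -0.00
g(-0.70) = -1.36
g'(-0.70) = -7.87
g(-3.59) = -0.02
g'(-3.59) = -0.01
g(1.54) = -0.10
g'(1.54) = 0.12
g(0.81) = -0.33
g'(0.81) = 0.81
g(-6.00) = -0.01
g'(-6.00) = -0.00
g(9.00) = -0.00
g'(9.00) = 0.00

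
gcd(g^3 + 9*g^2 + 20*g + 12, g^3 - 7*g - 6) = g^2 + 3*g + 2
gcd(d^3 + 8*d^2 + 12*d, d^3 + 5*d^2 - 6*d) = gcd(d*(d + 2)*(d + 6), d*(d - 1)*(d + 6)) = d^2 + 6*d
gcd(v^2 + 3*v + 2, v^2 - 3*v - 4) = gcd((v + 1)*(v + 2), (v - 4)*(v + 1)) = v + 1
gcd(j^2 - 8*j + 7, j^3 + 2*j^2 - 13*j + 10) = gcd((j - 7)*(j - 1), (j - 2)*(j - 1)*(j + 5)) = j - 1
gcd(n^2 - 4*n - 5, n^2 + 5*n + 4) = n + 1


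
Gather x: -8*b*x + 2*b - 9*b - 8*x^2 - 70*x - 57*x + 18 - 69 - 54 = -7*b - 8*x^2 + x*(-8*b - 127) - 105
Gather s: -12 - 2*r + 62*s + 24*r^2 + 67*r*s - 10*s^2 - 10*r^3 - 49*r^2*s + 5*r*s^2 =-10*r^3 + 24*r^2 - 2*r + s^2*(5*r - 10) + s*(-49*r^2 + 67*r + 62) - 12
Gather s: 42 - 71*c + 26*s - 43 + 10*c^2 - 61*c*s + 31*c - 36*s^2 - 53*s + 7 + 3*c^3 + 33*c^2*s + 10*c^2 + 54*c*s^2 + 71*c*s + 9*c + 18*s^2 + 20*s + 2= 3*c^3 + 20*c^2 - 31*c + s^2*(54*c - 18) + s*(33*c^2 + 10*c - 7) + 8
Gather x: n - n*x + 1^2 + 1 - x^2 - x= n - x^2 + x*(-n - 1) + 2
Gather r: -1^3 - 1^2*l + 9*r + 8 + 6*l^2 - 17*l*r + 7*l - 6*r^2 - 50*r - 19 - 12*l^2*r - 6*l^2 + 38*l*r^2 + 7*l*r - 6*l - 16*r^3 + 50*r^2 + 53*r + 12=-16*r^3 + r^2*(38*l + 44) + r*(-12*l^2 - 10*l + 12)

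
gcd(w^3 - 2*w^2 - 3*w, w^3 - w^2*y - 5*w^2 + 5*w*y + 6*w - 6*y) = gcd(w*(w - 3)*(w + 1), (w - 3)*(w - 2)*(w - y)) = w - 3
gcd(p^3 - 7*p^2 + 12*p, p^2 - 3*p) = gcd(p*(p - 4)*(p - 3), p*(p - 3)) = p^2 - 3*p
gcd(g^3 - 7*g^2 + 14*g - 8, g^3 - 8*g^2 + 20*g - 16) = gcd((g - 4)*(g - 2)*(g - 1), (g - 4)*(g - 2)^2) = g^2 - 6*g + 8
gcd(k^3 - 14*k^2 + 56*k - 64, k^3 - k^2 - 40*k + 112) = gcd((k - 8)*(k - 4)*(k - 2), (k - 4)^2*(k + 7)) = k - 4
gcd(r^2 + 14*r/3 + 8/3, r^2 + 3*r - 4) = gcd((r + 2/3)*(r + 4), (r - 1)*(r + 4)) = r + 4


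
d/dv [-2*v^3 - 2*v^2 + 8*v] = -6*v^2 - 4*v + 8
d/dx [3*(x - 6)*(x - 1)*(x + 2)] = 9*x^2 - 30*x - 24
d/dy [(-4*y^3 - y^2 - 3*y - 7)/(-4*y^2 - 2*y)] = (8*y^4 + 8*y^3 - 5*y^2 - 28*y - 7)/(2*y^2*(4*y^2 + 4*y + 1))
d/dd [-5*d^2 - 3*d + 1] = -10*d - 3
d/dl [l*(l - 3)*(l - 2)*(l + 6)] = 4*l^3 + 3*l^2 - 48*l + 36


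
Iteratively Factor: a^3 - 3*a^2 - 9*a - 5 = (a - 5)*(a^2 + 2*a + 1) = (a - 5)*(a + 1)*(a + 1)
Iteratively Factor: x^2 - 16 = (x + 4)*(x - 4)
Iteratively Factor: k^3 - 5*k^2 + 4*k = (k - 4)*(k^2 - k) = (k - 4)*(k - 1)*(k)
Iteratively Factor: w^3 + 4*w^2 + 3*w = (w + 3)*(w^2 + w) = (w + 1)*(w + 3)*(w)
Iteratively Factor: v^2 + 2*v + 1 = (v + 1)*(v + 1)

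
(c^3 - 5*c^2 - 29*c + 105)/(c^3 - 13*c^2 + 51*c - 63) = (c + 5)/(c - 3)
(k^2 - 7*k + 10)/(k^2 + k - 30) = (k - 2)/(k + 6)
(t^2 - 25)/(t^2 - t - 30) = (t - 5)/(t - 6)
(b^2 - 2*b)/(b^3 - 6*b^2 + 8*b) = 1/(b - 4)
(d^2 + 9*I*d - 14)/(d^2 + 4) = (d + 7*I)/(d - 2*I)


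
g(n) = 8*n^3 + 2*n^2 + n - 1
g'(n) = 24*n^2 + 4*n + 1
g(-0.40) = -1.59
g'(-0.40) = 3.24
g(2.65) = 164.57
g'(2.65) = 180.14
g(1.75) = 49.75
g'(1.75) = 81.50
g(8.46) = 4994.57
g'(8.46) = 1752.56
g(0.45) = 0.58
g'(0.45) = 7.66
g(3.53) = 379.35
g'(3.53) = 314.18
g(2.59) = 154.00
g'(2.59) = 172.35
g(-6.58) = -2200.11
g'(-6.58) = 1013.79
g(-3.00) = -202.00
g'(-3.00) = 205.00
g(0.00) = -1.00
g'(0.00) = 1.00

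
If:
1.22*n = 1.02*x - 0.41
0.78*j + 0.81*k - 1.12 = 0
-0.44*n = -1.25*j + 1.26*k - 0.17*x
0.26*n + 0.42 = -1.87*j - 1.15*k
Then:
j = -0.05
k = 1.43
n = -7.59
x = -8.67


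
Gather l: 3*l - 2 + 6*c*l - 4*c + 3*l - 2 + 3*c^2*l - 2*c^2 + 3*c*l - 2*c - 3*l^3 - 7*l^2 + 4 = -2*c^2 - 6*c - 3*l^3 - 7*l^2 + l*(3*c^2 + 9*c + 6)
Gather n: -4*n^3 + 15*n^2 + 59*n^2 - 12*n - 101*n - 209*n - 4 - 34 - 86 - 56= -4*n^3 + 74*n^2 - 322*n - 180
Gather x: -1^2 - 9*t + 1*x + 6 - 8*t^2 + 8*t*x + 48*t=-8*t^2 + 39*t + x*(8*t + 1) + 5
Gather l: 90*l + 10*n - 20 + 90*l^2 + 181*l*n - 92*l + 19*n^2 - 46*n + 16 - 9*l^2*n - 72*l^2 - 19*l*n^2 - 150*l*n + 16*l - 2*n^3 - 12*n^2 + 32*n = l^2*(18 - 9*n) + l*(-19*n^2 + 31*n + 14) - 2*n^3 + 7*n^2 - 4*n - 4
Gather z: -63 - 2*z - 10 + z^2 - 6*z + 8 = z^2 - 8*z - 65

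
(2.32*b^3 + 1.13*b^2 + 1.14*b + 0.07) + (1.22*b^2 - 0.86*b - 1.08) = 2.32*b^3 + 2.35*b^2 + 0.28*b - 1.01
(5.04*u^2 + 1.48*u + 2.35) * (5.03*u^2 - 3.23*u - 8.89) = 25.3512*u^4 - 8.8348*u^3 - 37.7655*u^2 - 20.7477*u - 20.8915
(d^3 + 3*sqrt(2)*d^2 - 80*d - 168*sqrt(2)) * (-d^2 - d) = -d^5 - 3*sqrt(2)*d^4 - d^4 - 3*sqrt(2)*d^3 + 80*d^3 + 80*d^2 + 168*sqrt(2)*d^2 + 168*sqrt(2)*d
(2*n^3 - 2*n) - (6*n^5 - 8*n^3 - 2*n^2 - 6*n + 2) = -6*n^5 + 10*n^3 + 2*n^2 + 4*n - 2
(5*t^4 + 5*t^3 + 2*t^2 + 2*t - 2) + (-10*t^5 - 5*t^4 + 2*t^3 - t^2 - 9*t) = -10*t^5 + 7*t^3 + t^2 - 7*t - 2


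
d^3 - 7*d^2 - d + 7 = (d - 7)*(d - 1)*(d + 1)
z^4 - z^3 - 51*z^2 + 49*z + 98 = (z - 7)*(z - 2)*(z + 1)*(z + 7)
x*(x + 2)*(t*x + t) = t*x^3 + 3*t*x^2 + 2*t*x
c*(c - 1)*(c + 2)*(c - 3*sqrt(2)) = c^4 - 3*sqrt(2)*c^3 + c^3 - 3*sqrt(2)*c^2 - 2*c^2 + 6*sqrt(2)*c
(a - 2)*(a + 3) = a^2 + a - 6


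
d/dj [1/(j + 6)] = -1/(j + 6)^2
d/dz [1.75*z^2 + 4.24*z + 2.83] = 3.5*z + 4.24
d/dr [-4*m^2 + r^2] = 2*r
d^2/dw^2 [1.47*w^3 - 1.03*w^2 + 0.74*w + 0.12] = 8.82*w - 2.06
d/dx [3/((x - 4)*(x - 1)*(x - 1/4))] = 36*(-4*x^2 + 14*x - 7)/(16*x^6 - 168*x^5 + 609*x^4 - 914*x^3 + 609*x^2 - 168*x + 16)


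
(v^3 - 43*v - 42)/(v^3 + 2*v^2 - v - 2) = (v^2 - v - 42)/(v^2 + v - 2)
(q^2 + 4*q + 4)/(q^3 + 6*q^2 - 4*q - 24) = (q + 2)/(q^2 + 4*q - 12)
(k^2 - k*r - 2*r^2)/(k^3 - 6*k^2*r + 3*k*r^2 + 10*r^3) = 1/(k - 5*r)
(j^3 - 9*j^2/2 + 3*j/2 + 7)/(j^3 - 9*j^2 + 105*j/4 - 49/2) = 2*(j + 1)/(2*j - 7)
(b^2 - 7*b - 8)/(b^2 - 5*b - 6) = (b - 8)/(b - 6)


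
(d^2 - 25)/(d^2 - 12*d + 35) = (d + 5)/(d - 7)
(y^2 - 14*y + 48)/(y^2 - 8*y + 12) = (y - 8)/(y - 2)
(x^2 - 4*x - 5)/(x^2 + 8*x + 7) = (x - 5)/(x + 7)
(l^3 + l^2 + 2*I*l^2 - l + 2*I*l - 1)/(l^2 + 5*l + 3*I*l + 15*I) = (l^3 + l^2*(1 + 2*I) + l*(-1 + 2*I) - 1)/(l^2 + l*(5 + 3*I) + 15*I)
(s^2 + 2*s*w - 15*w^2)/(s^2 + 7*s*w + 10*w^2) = (s - 3*w)/(s + 2*w)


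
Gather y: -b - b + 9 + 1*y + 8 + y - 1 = -2*b + 2*y + 16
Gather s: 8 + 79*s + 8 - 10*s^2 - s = -10*s^2 + 78*s + 16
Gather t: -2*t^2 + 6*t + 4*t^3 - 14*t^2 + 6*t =4*t^3 - 16*t^2 + 12*t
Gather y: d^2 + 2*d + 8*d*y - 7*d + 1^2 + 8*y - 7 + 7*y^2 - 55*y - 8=d^2 - 5*d + 7*y^2 + y*(8*d - 47) - 14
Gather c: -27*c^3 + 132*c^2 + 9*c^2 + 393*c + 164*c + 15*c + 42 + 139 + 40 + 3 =-27*c^3 + 141*c^2 + 572*c + 224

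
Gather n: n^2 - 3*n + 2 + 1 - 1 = n^2 - 3*n + 2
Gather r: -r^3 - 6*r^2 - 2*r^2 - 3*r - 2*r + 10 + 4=-r^3 - 8*r^2 - 5*r + 14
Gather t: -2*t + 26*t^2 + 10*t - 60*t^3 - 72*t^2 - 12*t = -60*t^3 - 46*t^2 - 4*t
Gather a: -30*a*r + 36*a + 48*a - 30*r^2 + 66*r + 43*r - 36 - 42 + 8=a*(84 - 30*r) - 30*r^2 + 109*r - 70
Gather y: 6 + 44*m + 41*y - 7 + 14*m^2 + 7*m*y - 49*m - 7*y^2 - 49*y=14*m^2 - 5*m - 7*y^2 + y*(7*m - 8) - 1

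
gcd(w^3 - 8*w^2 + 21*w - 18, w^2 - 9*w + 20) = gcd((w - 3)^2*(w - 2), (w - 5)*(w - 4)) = 1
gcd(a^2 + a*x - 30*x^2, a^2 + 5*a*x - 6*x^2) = a + 6*x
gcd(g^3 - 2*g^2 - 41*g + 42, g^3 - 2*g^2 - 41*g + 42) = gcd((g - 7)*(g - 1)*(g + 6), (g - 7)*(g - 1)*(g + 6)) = g^3 - 2*g^2 - 41*g + 42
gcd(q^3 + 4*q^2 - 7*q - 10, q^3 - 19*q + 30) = q^2 + 3*q - 10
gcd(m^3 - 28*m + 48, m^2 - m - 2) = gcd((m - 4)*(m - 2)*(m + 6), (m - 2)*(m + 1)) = m - 2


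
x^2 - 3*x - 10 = (x - 5)*(x + 2)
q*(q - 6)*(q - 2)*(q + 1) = q^4 - 7*q^3 + 4*q^2 + 12*q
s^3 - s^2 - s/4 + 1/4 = (s - 1)*(s - 1/2)*(s + 1/2)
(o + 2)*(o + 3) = o^2 + 5*o + 6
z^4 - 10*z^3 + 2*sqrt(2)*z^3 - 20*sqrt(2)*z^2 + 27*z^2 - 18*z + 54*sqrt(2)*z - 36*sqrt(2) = (z - 6)*(z - 3)*(z - 1)*(z + 2*sqrt(2))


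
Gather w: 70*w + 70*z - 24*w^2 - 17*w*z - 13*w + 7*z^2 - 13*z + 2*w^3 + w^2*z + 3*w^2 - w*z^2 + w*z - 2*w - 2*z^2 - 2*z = 2*w^3 + w^2*(z - 21) + w*(-z^2 - 16*z + 55) + 5*z^2 + 55*z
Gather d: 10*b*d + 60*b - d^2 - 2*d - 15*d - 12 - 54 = 60*b - d^2 + d*(10*b - 17) - 66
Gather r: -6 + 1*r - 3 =r - 9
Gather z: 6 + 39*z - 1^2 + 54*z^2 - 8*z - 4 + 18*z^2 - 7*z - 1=72*z^2 + 24*z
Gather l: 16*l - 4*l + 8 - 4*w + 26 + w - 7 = 12*l - 3*w + 27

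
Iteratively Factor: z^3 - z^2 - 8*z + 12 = (z + 3)*(z^2 - 4*z + 4) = (z - 2)*(z + 3)*(z - 2)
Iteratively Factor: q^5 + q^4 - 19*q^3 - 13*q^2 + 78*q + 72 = (q - 3)*(q^4 + 4*q^3 - 7*q^2 - 34*q - 24) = (q - 3)*(q + 4)*(q^3 - 7*q - 6) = (q - 3)*(q + 2)*(q + 4)*(q^2 - 2*q - 3) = (q - 3)^2*(q + 2)*(q + 4)*(q + 1)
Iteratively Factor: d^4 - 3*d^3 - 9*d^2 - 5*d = (d - 5)*(d^3 + 2*d^2 + d) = d*(d - 5)*(d^2 + 2*d + 1) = d*(d - 5)*(d + 1)*(d + 1)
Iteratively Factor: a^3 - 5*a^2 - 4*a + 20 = (a + 2)*(a^2 - 7*a + 10) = (a - 2)*(a + 2)*(a - 5)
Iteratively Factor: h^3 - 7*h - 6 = (h - 3)*(h^2 + 3*h + 2) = (h - 3)*(h + 2)*(h + 1)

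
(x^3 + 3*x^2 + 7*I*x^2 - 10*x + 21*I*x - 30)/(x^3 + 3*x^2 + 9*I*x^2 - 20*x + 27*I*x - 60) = (x + 2*I)/(x + 4*I)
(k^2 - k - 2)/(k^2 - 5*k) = (k^2 - k - 2)/(k*(k - 5))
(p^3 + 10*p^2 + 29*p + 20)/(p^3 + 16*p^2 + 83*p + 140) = (p + 1)/(p + 7)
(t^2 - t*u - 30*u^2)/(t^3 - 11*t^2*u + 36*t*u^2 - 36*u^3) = (t + 5*u)/(t^2 - 5*t*u + 6*u^2)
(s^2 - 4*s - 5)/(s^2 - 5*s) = (s + 1)/s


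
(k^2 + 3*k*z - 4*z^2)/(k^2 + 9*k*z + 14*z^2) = (k^2 + 3*k*z - 4*z^2)/(k^2 + 9*k*z + 14*z^2)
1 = 1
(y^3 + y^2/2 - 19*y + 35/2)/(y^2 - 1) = (2*y^2 + 3*y - 35)/(2*(y + 1))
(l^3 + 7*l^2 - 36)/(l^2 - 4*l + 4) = (l^2 + 9*l + 18)/(l - 2)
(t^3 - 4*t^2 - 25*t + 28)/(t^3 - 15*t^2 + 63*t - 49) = (t + 4)/(t - 7)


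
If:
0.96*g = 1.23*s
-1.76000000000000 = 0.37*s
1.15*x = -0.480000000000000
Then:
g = -6.09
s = -4.76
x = -0.42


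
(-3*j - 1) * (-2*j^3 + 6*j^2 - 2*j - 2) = 6*j^4 - 16*j^3 + 8*j + 2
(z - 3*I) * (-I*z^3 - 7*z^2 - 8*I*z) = -I*z^4 - 10*z^3 + 13*I*z^2 - 24*z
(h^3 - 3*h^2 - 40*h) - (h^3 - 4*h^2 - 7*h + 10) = h^2 - 33*h - 10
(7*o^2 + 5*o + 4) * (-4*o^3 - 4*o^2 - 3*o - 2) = -28*o^5 - 48*o^4 - 57*o^3 - 45*o^2 - 22*o - 8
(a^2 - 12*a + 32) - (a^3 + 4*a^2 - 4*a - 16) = -a^3 - 3*a^2 - 8*a + 48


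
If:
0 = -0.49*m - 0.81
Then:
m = -1.65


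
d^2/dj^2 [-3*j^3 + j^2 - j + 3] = 2 - 18*j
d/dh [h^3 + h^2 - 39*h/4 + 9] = 3*h^2 + 2*h - 39/4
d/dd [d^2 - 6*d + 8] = 2*d - 6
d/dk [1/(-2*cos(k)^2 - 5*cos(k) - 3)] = -(4*cos(k) + 5)*sin(k)/(5*cos(k) + cos(2*k) + 4)^2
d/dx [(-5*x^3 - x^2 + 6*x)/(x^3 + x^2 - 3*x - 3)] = 2*(-2*x^4 + 9*x^3 + 21*x^2 + 3*x - 9)/(x^6 + 2*x^5 - 5*x^4 - 12*x^3 + 3*x^2 + 18*x + 9)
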